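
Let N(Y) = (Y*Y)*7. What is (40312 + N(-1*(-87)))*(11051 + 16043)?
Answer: 2527734730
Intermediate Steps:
N(Y) = 7*Y**2 (N(Y) = Y**2*7 = 7*Y**2)
(40312 + N(-1*(-87)))*(11051 + 16043) = (40312 + 7*(-1*(-87))**2)*(11051 + 16043) = (40312 + 7*87**2)*27094 = (40312 + 7*7569)*27094 = (40312 + 52983)*27094 = 93295*27094 = 2527734730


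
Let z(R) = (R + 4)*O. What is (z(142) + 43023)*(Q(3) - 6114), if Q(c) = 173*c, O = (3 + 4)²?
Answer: -280740315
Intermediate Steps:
O = 49 (O = 7² = 49)
z(R) = 196 + 49*R (z(R) = (R + 4)*49 = (4 + R)*49 = 196 + 49*R)
(z(142) + 43023)*(Q(3) - 6114) = ((196 + 49*142) + 43023)*(173*3 - 6114) = ((196 + 6958) + 43023)*(519 - 6114) = (7154 + 43023)*(-5595) = 50177*(-5595) = -280740315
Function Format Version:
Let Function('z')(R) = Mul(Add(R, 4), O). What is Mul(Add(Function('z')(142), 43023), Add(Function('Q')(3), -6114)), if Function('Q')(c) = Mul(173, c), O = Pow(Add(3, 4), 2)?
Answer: -280740315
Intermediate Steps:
O = 49 (O = Pow(7, 2) = 49)
Function('z')(R) = Add(196, Mul(49, R)) (Function('z')(R) = Mul(Add(R, 4), 49) = Mul(Add(4, R), 49) = Add(196, Mul(49, R)))
Mul(Add(Function('z')(142), 43023), Add(Function('Q')(3), -6114)) = Mul(Add(Add(196, Mul(49, 142)), 43023), Add(Mul(173, 3), -6114)) = Mul(Add(Add(196, 6958), 43023), Add(519, -6114)) = Mul(Add(7154, 43023), -5595) = Mul(50177, -5595) = -280740315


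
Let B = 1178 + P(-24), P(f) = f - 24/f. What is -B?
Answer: -1155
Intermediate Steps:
B = 1155 (B = 1178 + (-24 - 24/(-24)) = 1178 + (-24 - 24*(-1/24)) = 1178 + (-24 + 1) = 1178 - 23 = 1155)
-B = -1*1155 = -1155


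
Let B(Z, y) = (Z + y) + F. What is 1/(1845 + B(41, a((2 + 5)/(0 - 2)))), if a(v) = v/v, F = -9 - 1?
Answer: 1/1877 ≈ 0.00053276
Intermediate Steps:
F = -10
a(v) = 1
B(Z, y) = -10 + Z + y (B(Z, y) = (Z + y) - 10 = -10 + Z + y)
1/(1845 + B(41, a((2 + 5)/(0 - 2)))) = 1/(1845 + (-10 + 41 + 1)) = 1/(1845 + 32) = 1/1877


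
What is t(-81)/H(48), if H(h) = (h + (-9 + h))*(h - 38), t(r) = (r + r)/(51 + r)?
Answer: 9/1450 ≈ 0.0062069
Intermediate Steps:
t(r) = 2*r/(51 + r) (t(r) = (2*r)/(51 + r) = 2*r/(51 + r))
H(h) = (-38 + h)*(-9 + 2*h) (H(h) = (-9 + 2*h)*(-38 + h) = (-38 + h)*(-9 + 2*h))
t(-81)/H(48) = (2*(-81)/(51 - 81))/(342 - 85*48 + 2*48²) = (2*(-81)/(-30))/(342 - 4080 + 2*2304) = (2*(-81)*(-1/30))/(342 - 4080 + 4608) = (27/5)/870 = (27/5)*(1/870) = 9/1450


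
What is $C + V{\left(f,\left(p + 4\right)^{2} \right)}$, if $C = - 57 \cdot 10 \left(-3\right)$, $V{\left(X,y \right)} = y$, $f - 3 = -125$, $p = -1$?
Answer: $1719$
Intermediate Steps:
$f = -122$ ($f = 3 - 125 = -122$)
$C = 1710$ ($C = \left(-57\right) \left(-30\right) = 1710$)
$C + V{\left(f,\left(p + 4\right)^{2} \right)} = 1710 + \left(-1 + 4\right)^{2} = 1710 + 3^{2} = 1710 + 9 = 1719$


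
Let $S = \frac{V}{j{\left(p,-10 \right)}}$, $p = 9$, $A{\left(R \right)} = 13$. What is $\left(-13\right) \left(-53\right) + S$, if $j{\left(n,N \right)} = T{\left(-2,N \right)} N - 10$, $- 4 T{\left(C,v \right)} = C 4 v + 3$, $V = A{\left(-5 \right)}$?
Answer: $\frac{272181}{395} \approx 689.07$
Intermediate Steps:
$V = 13$
$T{\left(C,v \right)} = - \frac{3}{4} - C v$ ($T{\left(C,v \right)} = - \frac{C 4 v + 3}{4} = - \frac{4 C v + 3}{4} = - \frac{3 + 4 C v}{4} = - \frac{3}{4} - C v$)
$j{\left(n,N \right)} = -10 + N \left(- \frac{3}{4} + 2 N\right)$ ($j{\left(n,N \right)} = \left(- \frac{3}{4} - - 2 N\right) N - 10 = \left(- \frac{3}{4} + 2 N\right) N - 10 = N \left(- \frac{3}{4} + 2 N\right) - 10 = -10 + N \left(- \frac{3}{4} + 2 N\right)$)
$S = \frac{26}{395}$ ($S = \frac{13}{-10 + \frac{1}{4} \left(-10\right) \left(-3 + 8 \left(-10\right)\right)} = \frac{13}{-10 + \frac{1}{4} \left(-10\right) \left(-3 - 80\right)} = \frac{13}{-10 + \frac{1}{4} \left(-10\right) \left(-83\right)} = \frac{13}{-10 + \frac{415}{2}} = \frac{13}{\frac{395}{2}} = 13 \cdot \frac{2}{395} = \frac{26}{395} \approx 0.065823$)
$\left(-13\right) \left(-53\right) + S = \left(-13\right) \left(-53\right) + \frac{26}{395} = 689 + \frac{26}{395} = \frac{272181}{395}$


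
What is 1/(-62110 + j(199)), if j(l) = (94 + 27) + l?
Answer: -1/61790 ≈ -1.6184e-5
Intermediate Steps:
j(l) = 121 + l
1/(-62110 + j(199)) = 1/(-62110 + (121 + 199)) = 1/(-62110 + 320) = 1/(-61790) = -1/61790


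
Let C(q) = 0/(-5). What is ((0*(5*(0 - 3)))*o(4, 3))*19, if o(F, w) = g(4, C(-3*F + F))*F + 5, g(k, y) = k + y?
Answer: 0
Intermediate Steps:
C(q) = 0 (C(q) = 0*(-⅕) = 0)
o(F, w) = 5 + 4*F (o(F, w) = (4 + 0)*F + 5 = 4*F + 5 = 5 + 4*F)
((0*(5*(0 - 3)))*o(4, 3))*19 = ((0*(5*(0 - 3)))*(5 + 4*4))*19 = ((0*(5*(-3)))*(5 + 16))*19 = ((0*(-15))*21)*19 = (0*21)*19 = 0*19 = 0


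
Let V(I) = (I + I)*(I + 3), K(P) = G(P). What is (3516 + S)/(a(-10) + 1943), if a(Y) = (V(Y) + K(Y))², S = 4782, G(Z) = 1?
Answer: 4149/10912 ≈ 0.38022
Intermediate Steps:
K(P) = 1
V(I) = 2*I*(3 + I) (V(I) = (2*I)*(3 + I) = 2*I*(3 + I))
a(Y) = (1 + 2*Y*(3 + Y))² (a(Y) = (2*Y*(3 + Y) + 1)² = (1 + 2*Y*(3 + Y))²)
(3516 + S)/(a(-10) + 1943) = (3516 + 4782)/((1 + 2*(-10)*(3 - 10))² + 1943) = 8298/((1 + 2*(-10)*(-7))² + 1943) = 8298/((1 + 140)² + 1943) = 8298/(141² + 1943) = 8298/(19881 + 1943) = 8298/21824 = 8298*(1/21824) = 4149/10912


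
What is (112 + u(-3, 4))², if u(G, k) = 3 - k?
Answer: 12321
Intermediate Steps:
(112 + u(-3, 4))² = (112 + (3 - 1*4))² = (112 + (3 - 4))² = (112 - 1)² = 111² = 12321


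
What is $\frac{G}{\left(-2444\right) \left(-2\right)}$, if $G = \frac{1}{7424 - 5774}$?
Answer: $\frac{1}{8065200} \approx 1.2399 \cdot 10^{-7}$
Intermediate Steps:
$G = \frac{1}{1650} \approx 0.00060606$
$\frac{G}{\left(-2444\right) \left(-2\right)} = \frac{1}{1650 \left(\left(-2444\right) \left(-2\right)\right)} = \frac{1}{1650 \cdot 4888} = \frac{1}{1650} \cdot \frac{1}{4888} = \frac{1}{8065200}$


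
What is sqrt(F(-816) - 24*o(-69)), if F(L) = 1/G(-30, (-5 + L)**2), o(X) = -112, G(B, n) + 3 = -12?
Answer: sqrt(604785)/15 ≈ 51.845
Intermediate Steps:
G(B, n) = -15 (G(B, n) = -3 - 12 = -15)
F(L) = -1/15 (F(L) = 1/(-15) = -1/15)
sqrt(F(-816) - 24*o(-69)) = sqrt(-1/15 - 24*(-112)) = sqrt(-1/15 + 2688) = sqrt(40319/15) = sqrt(604785)/15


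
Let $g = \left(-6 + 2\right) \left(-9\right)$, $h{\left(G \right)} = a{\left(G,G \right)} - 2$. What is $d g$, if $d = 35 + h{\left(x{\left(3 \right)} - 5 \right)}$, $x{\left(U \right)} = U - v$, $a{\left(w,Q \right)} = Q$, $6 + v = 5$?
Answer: $1152$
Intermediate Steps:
$v = -1$ ($v = -6 + 5 = -1$)
$x{\left(U \right)} = 1 + U$ ($x{\left(U \right)} = U - -1 = U + 1 = 1 + U$)
$h{\left(G \right)} = -2 + G$ ($h{\left(G \right)} = G - 2 = -2 + G$)
$d = 32$ ($d = 35 + \left(-2 + \left(\left(1 + 3\right) - 5\right)\right) = 35 + \left(-2 + \left(4 - 5\right)\right) = 35 - 3 = 32$)
$g = 36$ ($g = \left(-4\right) \left(-9\right) = 36$)
$d g = 32 \cdot 36 = 1152$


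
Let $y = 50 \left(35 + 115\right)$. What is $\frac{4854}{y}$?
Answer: $\frac{809}{1250} \approx 0.6472$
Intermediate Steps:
$y = 7500$ ($y = 50 \cdot 150 = 7500$)
$\frac{4854}{y} = \frac{4854}{7500} = 4854 \cdot \frac{1}{7500} = \frac{809}{1250}$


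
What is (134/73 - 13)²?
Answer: 664225/5329 ≈ 124.64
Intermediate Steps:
(134/73 - 13)² = (-815/73)² = 664225/5329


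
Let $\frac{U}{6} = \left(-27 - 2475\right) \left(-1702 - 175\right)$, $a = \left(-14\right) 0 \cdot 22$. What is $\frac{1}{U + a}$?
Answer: $\frac{1}{28177524} \approx 3.5489 \cdot 10^{-8}$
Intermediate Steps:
$a = 0$ ($a = 0 \cdot 22 = 0$)
$U = 28177524$ ($U = 6 \left(-27 - 2475\right) \left(-1702 - 175\right) = 6 \left(\left(-2502\right) \left(-1877\right)\right) = 6 \cdot 4696254 = 28177524$)
$\frac{1}{U + a} = \frac{1}{28177524 + 0} = \frac{1}{28177524}$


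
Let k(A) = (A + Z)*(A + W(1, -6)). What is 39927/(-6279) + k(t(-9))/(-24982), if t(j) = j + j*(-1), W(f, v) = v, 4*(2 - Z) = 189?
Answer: -666107375/104574652 ≈ -6.3697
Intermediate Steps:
Z = -181/4 (Z = 2 - 1/4*189 = 2 - 189/4 = -181/4 ≈ -45.250)
t(j) = 0 (t(j) = j - j = 0)
k(A) = (-6 + A)*(-181/4 + A) (k(A) = (A - 181/4)*(A - 6) = (-181/4 + A)*(-6 + A) = (-6 + A)*(-181/4 + A))
39927/(-6279) + k(t(-9))/(-24982) = 39927/(-6279) + (543/2 + 0**2 - 205/4*0)/(-24982) = 39927*(-1/6279) + (543/2 + 0 + 0)*(-1/24982) = -13309/2093 + (543/2)*(-1/24982) = -13309/2093 - 543/49964 = -666107375/104574652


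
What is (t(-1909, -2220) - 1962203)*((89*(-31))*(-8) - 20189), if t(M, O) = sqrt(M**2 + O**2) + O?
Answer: -3699008509 + 1883*sqrt(8572681) ≈ -3.6935e+9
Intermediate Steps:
t(M, O) = O + sqrt(M**2 + O**2)
(t(-1909, -2220) - 1962203)*((89*(-31))*(-8) - 20189) = ((-2220 + sqrt((-1909)**2 + (-2220)**2)) - 1962203)*((89*(-31))*(-8) - 20189) = ((-2220 + sqrt(3644281 + 4928400)) - 1962203)*(-2759*(-8) - 20189) = ((-2220 + sqrt(8572681)) - 1962203)*(22072 - 20189) = (-1964423 + sqrt(8572681))*1883 = -3699008509 + 1883*sqrt(8572681)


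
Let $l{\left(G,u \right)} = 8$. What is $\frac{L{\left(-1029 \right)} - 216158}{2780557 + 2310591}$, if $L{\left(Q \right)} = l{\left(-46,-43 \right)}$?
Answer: $- \frac{108075}{2545574} \approx -0.042456$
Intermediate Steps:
$L{\left(Q \right)} = 8$
$\frac{L{\left(-1029 \right)} - 216158}{2780557 + 2310591} = \frac{8 - 216158}{2780557 + 2310591} = \frac{8 + \left(-1226820 + 1010662\right)}{5091148} = \left(8 - 216158\right) \frac{1}{5091148} = \left(-216150\right) \frac{1}{5091148} = - \frac{108075}{2545574}$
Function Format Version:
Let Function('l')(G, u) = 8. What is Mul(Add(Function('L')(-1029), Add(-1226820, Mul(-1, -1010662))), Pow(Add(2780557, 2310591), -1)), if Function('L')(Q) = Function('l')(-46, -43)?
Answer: Rational(-108075, 2545574) ≈ -0.042456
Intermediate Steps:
Function('L')(Q) = 8
Mul(Add(Function('L')(-1029), Add(-1226820, Mul(-1, -1010662))), Pow(Add(2780557, 2310591), -1)) = Mul(Add(8, Add(-1226820, Mul(-1, -1010662))), Pow(Add(2780557, 2310591), -1)) = Mul(Add(8, Add(-1226820, 1010662)), Pow(5091148, -1)) = Mul(Add(8, -216158), Rational(1, 5091148)) = Mul(-216150, Rational(1, 5091148)) = Rational(-108075, 2545574)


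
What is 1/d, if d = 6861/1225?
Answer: 1225/6861 ≈ 0.17855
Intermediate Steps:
d = 6861/1225 (d = 6861*(1/1225) = 6861/1225 ≈ 5.6008)
1/d = 1/(6861/1225) = 1225/6861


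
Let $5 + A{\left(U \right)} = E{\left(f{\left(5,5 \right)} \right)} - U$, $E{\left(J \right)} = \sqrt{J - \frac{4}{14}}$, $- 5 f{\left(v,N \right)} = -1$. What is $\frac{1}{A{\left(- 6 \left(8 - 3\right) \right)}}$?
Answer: $\frac{875}{21878} - \frac{i \sqrt{105}}{21878} \approx 0.039995 - 0.00046837 i$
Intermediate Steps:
$f{\left(v,N \right)} = \frac{1}{5}$ ($f{\left(v,N \right)} = \left(- \frac{1}{5}\right) \left(-1\right) = \frac{1}{5}$)
$E{\left(J \right)} = \sqrt{- \frac{2}{7} + J}$ ($E{\left(J \right)} = \sqrt{J - \frac{2}{7}} = \sqrt{- \frac{2}{7} + J}$)
$A{\left(U \right)} = -5 - U + \frac{i \sqrt{105}}{35}$ ($A{\left(U \right)} = -5 - \left(U - \frac{\sqrt{-14 + 49 \cdot \frac{1}{5}}}{7}\right) = -5 - \left(U - \frac{\sqrt{-14 + \frac{49}{5}}}{7}\right) = -5 - \left(U - \frac{i \sqrt{105}}{35}\right) = -5 - U + \frac{i \sqrt{105}}{35}$)
$\frac{1}{A{\left(- 6 \left(8 - 3\right) \right)}} = \frac{1}{-5 - - 6 \left(8 - 3\right) + \frac{i \sqrt{105}}{35}} = \frac{1}{-5 - \left(-6\right) 5 + \frac{i \sqrt{105}}{35}} = \frac{1}{-5 - -30 + \frac{i \sqrt{105}}{35}} = \frac{1}{-5 + 30 + \frac{i \sqrt{105}}{35}} = \frac{1}{25 + \frac{i \sqrt{105}}{35}}$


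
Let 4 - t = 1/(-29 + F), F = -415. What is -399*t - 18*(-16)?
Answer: -193717/148 ≈ -1308.9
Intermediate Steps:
t = 1777/444 (t = 4 - 1/(-29 - 415) = 4 - 1/(-444) = 4 - 1*(-1/444) = 4 + 1/444 = 1777/444 ≈ 4.0023)
-399*t - 18*(-16) = -399*1777/444 - 18*(-16) = -236341/148 + 288 = -193717/148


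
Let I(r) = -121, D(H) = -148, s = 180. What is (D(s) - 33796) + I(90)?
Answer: -34065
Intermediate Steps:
(D(s) - 33796) + I(90) = (-148 - 33796) - 121 = -33944 - 121 = -34065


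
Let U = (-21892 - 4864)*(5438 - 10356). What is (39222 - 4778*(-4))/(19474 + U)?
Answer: 29167/65802741 ≈ 0.00044325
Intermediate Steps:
U = 131586008 (U = -26756*(-4918) = 131586008)
(39222 - 4778*(-4))/(19474 + U) = (39222 - 4778*(-4))/(19474 + 131586008) = (39222 + 19112)/131605482 = 58334*(1/131605482) = 29167/65802741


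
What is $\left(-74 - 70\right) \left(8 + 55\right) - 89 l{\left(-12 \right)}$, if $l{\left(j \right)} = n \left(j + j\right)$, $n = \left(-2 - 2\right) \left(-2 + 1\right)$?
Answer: $-528$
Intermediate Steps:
$n = 4$ ($n = \left(-4\right) \left(-1\right) = 4$)
$l{\left(j \right)} = 8 j$ ($l{\left(j \right)} = 4 \left(j + j\right) = 4 \cdot 2 j = 8 j$)
$\left(-74 - 70\right) \left(8 + 55\right) - 89 l{\left(-12 \right)} = \left(-74 - 70\right) \left(8 + 55\right) - 89 \cdot 8 \left(-12\right) = \left(-144\right) 63 - -8544 = -9072 + 8544 = -528$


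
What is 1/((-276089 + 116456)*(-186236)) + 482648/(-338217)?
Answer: -4782946982419069/3351664110471732 ≈ -1.4270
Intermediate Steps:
1/((-276089 + 116456)*(-186236)) + 482648/(-338217) = -1/186236/(-159633) + 482648*(-1/338217) = -1/159633*(-1/186236) - 482648/338217 = 1/29729411388 - 482648/338217 = -4782946982419069/3351664110471732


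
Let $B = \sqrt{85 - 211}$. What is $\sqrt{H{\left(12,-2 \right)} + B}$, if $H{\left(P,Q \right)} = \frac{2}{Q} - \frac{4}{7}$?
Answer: $\frac{\sqrt{-77 + 147 i \sqrt{14}}}{7} \approx 2.2094 + 2.5403 i$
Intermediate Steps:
$H{\left(P,Q \right)} = - \frac{4}{7} + \frac{2}{Q}$ ($H{\left(P,Q \right)} = \frac{2}{Q} - \frac{4}{7} = - \frac{4}{7} + \frac{2}{Q}$)
$B = 3 i \sqrt{14}$ ($B = \sqrt{-126} = 3 i \sqrt{14} \approx 11.225 i$)
$\sqrt{H{\left(12,-2 \right)} + B} = \sqrt{\left(- \frac{4}{7} + \frac{2}{-2}\right) + 3 i \sqrt{14}} = \sqrt{\left(- \frac{4}{7} + 2 \left(- \frac{1}{2}\right)\right) + 3 i \sqrt{14}} = \sqrt{\left(- \frac{4}{7} - 1\right) + 3 i \sqrt{14}} = \sqrt{- \frac{11}{7} + 3 i \sqrt{14}}$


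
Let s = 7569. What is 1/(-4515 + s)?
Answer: 1/3054 ≈ 0.00032744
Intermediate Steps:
1/(-4515 + s) = 1/(-4515 + 7569) = 1/3054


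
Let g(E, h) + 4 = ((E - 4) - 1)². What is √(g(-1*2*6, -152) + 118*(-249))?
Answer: 3*I*√3233 ≈ 170.58*I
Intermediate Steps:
g(E, h) = -4 + (-5 + E)² (g(E, h) = -4 + ((E - 4) - 1)² = -4 + ((-4 + E) - 1)² = -4 + (-5 + E)²)
√(g(-1*2*6, -152) + 118*(-249)) = √((-4 + (-5 - 1*2*6)²) + 118*(-249)) = √((-4 + (-5 - 2*6)²) - 29382) = √((-4 + (-5 - 12)²) - 29382) = √((-4 + (-17)²) - 29382) = √((-4 + 289) - 29382) = √(285 - 29382) = √(-29097) = 3*I*√3233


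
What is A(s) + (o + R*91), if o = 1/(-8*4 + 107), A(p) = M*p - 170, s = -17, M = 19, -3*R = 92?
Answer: -246274/75 ≈ -3283.7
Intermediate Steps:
R = -92/3 (R = -⅓*92 = -92/3 ≈ -30.667)
A(p) = -170 + 19*p (A(p) = 19*p - 170 = -170 + 19*p)
o = 1/75 (o = 1/(-32 + 107) = 1/75 ≈ 0.013333)
A(s) + (o + R*91) = (-170 + 19*(-17)) + (1/75 - 92/3*91) = (-170 - 323) + (1/75 - 8372/3) = -493 - 209299/75 = -246274/75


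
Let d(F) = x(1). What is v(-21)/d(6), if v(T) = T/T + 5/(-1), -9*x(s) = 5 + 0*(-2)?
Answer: 36/5 ≈ 7.2000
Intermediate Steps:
x(s) = -5/9 (x(s) = -(5 + 0*(-2))/9 = -(5 + 0)/9 = -⅑*5 = -5/9)
d(F) = -5/9
v(T) = -4 (v(T) = 1 + 5*(-1) = 1 - 5 = -4)
v(-21)/d(6) = -4/(-5/9) = -4*(-9/5) = 36/5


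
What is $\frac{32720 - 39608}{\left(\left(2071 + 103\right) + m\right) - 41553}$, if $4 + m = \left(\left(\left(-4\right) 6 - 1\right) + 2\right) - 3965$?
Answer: $\frac{2296}{14457} \approx 0.15882$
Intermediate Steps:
$m = -3992$ ($m = -4 + \left(\left(\left(\left(-4\right) 6 - 1\right) + 2\right) - 3965\right) = -4 + \left(\left(\left(-24 - 1\right) + 2\right) - 3965\right) = -4 + \left(\left(-25 + 2\right) - 3965\right) = -4 - 3988 = -3992$)
$\frac{32720 - 39608}{\left(\left(2071 + 103\right) + m\right) - 41553} = \frac{32720 - 39608}{\left(\left(2071 + 103\right) - 3992\right) - 41553} = - \frac{6888}{\left(2174 - 3992\right) - 41553} = - \frac{6888}{-1818 - 41553} = - \frac{6888}{-43371} = \left(-6888\right) \left(- \frac{1}{43371}\right) = \frac{2296}{14457}$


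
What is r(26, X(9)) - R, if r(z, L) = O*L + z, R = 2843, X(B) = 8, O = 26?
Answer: -2609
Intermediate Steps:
r(z, L) = z + 26*L (r(z, L) = 26*L + z = z + 26*L)
r(26, X(9)) - R = (26 + 26*8) - 1*2843 = (26 + 208) - 2843 = 234 - 2843 = -2609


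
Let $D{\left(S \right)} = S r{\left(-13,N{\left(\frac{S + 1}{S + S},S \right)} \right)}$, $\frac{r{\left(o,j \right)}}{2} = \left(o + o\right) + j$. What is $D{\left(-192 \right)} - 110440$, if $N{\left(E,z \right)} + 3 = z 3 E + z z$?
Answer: $-14145064$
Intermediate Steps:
$N{\left(E,z \right)} = -3 + z^{2} + 3 E z$ ($N{\left(E,z \right)} = -3 + \left(z 3 E + z z\right) = -3 + \left(3 z E + z^{2}\right) = -3 + \left(3 E z + z^{2}\right) = -3 + \left(z^{2} + 3 E z\right) = -3 + z^{2} + 3 E z$)
$r{\left(o,j \right)} = 2 j + 4 o$ ($r{\left(o,j \right)} = 2 \left(\left(o + o\right) + j\right) = 2 \left(2 o + j\right) = 2 \left(j + 2 o\right) = 2 j + 4 o$)
$D{\left(S \right)} = S \left(-55 + 2 S^{2} + 3 S\right)$ ($D{\left(S \right)} = S \left(2 \left(-3 + S^{2} + 3 \frac{S + 1}{S + S} S\right) + 4 \left(-13\right)\right) = S \left(2 \left(-3 + S^{2} + 3 \frac{1 + S}{2 S} S\right) - 52\right) = S \left(2 \left(-3 + S^{2} + \left(\frac{3}{2} + \frac{3 S}{2}\right)\right) - 52\right) = S \left(2 \left(- \frac{3}{2} + S^{2} + \frac{3 S}{2}\right) - 52\right) = S \left(\left(-3 + 2 S^{2} + 3 S\right) - 52\right) = S \left(-55 + 2 S^{2} + 3 S\right)$)
$D{\left(-192 \right)} - 110440 = - 192 \left(-55 + 2 \left(-192\right)^{2} + 3 \left(-192\right)\right) - 110440 = - 192 \left(-55 + 2 \cdot 36864 - 576\right) - 110440 = - 192 \left(-55 + 73728 - 576\right) - 110440 = \left(-192\right) 73097 - 110440 = -14034624 - 110440 = -14145064$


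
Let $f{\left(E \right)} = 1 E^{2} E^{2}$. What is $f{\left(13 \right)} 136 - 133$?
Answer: $3884163$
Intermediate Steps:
$f{\left(E \right)} = E^{4}$ ($f{\left(E \right)} = E^{2} E^{2} = E^{4}$)
$f{\left(13 \right)} 136 - 133 = 13^{4} \cdot 136 - 133 = 28561 \cdot 136 - 133 = 3884296 - 133 = 3884163$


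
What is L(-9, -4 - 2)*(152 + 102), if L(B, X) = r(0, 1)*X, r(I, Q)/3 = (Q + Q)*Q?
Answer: -9144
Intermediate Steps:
r(I, Q) = 6*Q² (r(I, Q) = 3*((Q + Q)*Q) = 3*((2*Q)*Q) = 3*(2*Q²) = 6*Q²)
L(B, X) = 6*X (L(B, X) = (6*1²)*X = (6*1)*X = 6*X)
L(-9, -4 - 2)*(152 + 102) = (6*(-4 - 2))*(152 + 102) = (6*(-6))*254 = -36*254 = -9144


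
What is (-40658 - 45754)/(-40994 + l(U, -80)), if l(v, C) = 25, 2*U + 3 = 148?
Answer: 86412/40969 ≈ 2.1092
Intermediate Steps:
U = 145/2 (U = -3/2 + (½)*148 = -3/2 + 74 = 145/2 ≈ 72.500)
(-40658 - 45754)/(-40994 + l(U, -80)) = (-40658 - 45754)/(-40994 + 25) = -86412/(-40969) = -86412*(-1/40969) = 86412/40969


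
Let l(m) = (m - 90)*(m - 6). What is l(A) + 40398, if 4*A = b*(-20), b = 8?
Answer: 46378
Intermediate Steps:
A = -40 (A = (8*(-20))/4 = (¼)*(-160) = -40)
l(m) = (-90 + m)*(-6 + m)
l(A) + 40398 = (540 + (-40)² - 96*(-40)) + 40398 = (540 + 1600 + 3840) + 40398 = 5980 + 40398 = 46378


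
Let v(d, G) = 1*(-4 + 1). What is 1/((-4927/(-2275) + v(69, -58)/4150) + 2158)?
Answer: 29050/62752793 ≈ 0.00046293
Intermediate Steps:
v(d, G) = -3 (v(d, G) = 1*(-3) = -3)
1/((-4927/(-2275) + v(69, -58)/4150) + 2158) = 1/((-4927/(-2275) - 3/4150) + 2158) = 1/((-4927*(-1/2275) - 3*1/4150) + 2158) = 1/((379/175 - 3/4150) + 2158) = 1/(62893/29050 + 2158) = 1/(62752793/29050) = 29050/62752793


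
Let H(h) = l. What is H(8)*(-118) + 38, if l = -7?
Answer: 864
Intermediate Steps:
H(h) = -7
H(8)*(-118) + 38 = -7*(-118) + 38 = 826 + 38 = 864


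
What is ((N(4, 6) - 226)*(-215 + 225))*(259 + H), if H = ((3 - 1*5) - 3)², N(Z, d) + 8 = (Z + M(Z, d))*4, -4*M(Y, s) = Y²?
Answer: -664560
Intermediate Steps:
M(Y, s) = -Y²/4
N(Z, d) = -8 - Z² + 4*Z (N(Z, d) = -8 + (Z - Z²/4)*4 = -8 + (-Z² + 4*Z) = -8 - Z² + 4*Z)
H = 25 (H = ((3 - 5) - 3)² = (-2 - 3)² = (-5)² = 25)
((N(4, 6) - 226)*(-215 + 225))*(259 + H) = (((-8 - 1*4² + 4*4) - 226)*(-215 + 225))*(259 + 25) = (((-8 - 1*16 + 16) - 226)*10)*284 = (((-8 - 16 + 16) - 226)*10)*284 = ((-8 - 226)*10)*284 = -234*10*284 = -2340*284 = -664560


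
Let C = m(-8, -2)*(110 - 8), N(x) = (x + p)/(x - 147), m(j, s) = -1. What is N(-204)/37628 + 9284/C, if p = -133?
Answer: -20436287863/224526276 ≈ -91.020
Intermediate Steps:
N(x) = (-133 + x)/(-147 + x) (N(x) = (x - 133)/(x - 147) = (-133 + x)/(-147 + x))
C = -102 (C = -(110 - 8) = -1*102 = -102)
N(-204)/37628 + 9284/C = ((-133 - 204)/(-147 - 204))/37628 + 9284/(-102) = (-337/(-351))*(1/37628) + 9284*(-1/102) = -1/351*(-337)*(1/37628) - 4642/51 = (337/351)*(1/37628) - 4642/51 = 337/13207428 - 4642/51 = -20436287863/224526276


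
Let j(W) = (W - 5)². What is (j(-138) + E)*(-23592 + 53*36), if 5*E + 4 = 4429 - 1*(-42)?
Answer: -2313943008/5 ≈ -4.6279e+8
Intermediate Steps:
j(W) = (-5 + W)²
E = 4467/5 (E = -⅘ + (4429 - 1*(-42))/5 = -⅘ + (4429 + 42)/5 = -⅘ + (⅕)*4471 = -⅘ + 4471/5 = 4467/5 ≈ 893.40)
(j(-138) + E)*(-23592 + 53*36) = ((-5 - 138)² + 4467/5)*(-23592 + 53*36) = ((-143)² + 4467/5)*(-23592 + 1908) = (20449 + 4467/5)*(-21684) = (106712/5)*(-21684) = -2313943008/5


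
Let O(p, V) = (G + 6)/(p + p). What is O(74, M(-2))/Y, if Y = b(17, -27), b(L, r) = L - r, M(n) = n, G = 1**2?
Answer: 7/6512 ≈ 0.0010749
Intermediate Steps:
G = 1
O(p, V) = 7/(2*p) (O(p, V) = (1 + 6)/(p + p) = 7/((2*p)) = 7*(1/(2*p)) = 7/(2*p))
Y = 44 (Y = 17 - 1*(-27) = 17 + 27 = 44)
O(74, M(-2))/Y = ((7/2)/74)/44 = ((7/2)*(1/74))*(1/44) = (7/148)*(1/44) = 7/6512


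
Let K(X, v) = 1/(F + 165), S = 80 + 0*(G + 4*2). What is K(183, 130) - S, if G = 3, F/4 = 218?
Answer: -82959/1037 ≈ -79.999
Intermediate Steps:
F = 872 (F = 4*218 = 872)
S = 80 (S = 80 + 0*(3 + 4*2) = 80 + 0*(3 + 8) = 80 + 0*11 = 80 + 0 = 80)
K(X, v) = 1/1037 (K(X, v) = 1/(872 + 165) = 1/1037)
K(183, 130) - S = 1/1037 - 1*80 = 1/1037 - 80 = -82959/1037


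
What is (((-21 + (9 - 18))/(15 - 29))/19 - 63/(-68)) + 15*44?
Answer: 5978439/9044 ≈ 661.04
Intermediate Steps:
(((-21 + (9 - 18))/(15 - 29))/19 - 63/(-68)) + 15*44 = (((-21 - 9)/(-14))*(1/19) - 63*(-1/68)) + 660 = (-30*(-1/14)*(1/19) + 63/68) + 660 = ((15/7)*(1/19) + 63/68) + 660 = (15/133 + 63/68) + 660 = 9399/9044 + 660 = 5978439/9044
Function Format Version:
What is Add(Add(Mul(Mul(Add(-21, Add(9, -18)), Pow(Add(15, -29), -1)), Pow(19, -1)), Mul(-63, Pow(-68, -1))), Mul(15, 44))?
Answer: Rational(5978439, 9044) ≈ 661.04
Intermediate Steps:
Add(Add(Mul(Mul(Add(-21, Add(9, -18)), Pow(Add(15, -29), -1)), Pow(19, -1)), Mul(-63, Pow(-68, -1))), Mul(15, 44)) = Add(Add(Mul(Mul(Add(-21, -9), Pow(-14, -1)), Rational(1, 19)), Mul(-63, Rational(-1, 68))), 660) = Add(Add(Mul(Mul(-30, Rational(-1, 14)), Rational(1, 19)), Rational(63, 68)), 660) = Add(Add(Mul(Rational(15, 7), Rational(1, 19)), Rational(63, 68)), 660) = Add(Add(Rational(15, 133), Rational(63, 68)), 660) = Add(Rational(9399, 9044), 660) = Rational(5978439, 9044)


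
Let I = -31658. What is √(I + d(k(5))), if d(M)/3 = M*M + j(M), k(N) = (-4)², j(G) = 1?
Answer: I*√30887 ≈ 175.75*I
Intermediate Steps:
k(N) = 16
d(M) = 3 + 3*M² (d(M) = 3*(M*M + 1) = 3*(M² + 1) = 3*(1 + M²) = 3 + 3*M²)
√(I + d(k(5))) = √(-31658 + (3 + 3*16²)) = √(-31658 + (3 + 3*256)) = √(-31658 + (3 + 768)) = √(-31658 + 771) = √(-30887) = I*√30887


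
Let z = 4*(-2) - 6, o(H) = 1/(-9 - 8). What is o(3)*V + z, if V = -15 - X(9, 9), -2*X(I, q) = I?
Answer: -455/34 ≈ -13.382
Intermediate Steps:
o(H) = -1/17 (o(H) = 1/(-17) = -1/17)
X(I, q) = -I/2
z = -14 (z = -8 - 6 = -14)
V = -21/2 (V = -15 - (-1)*9/2 = -15 - 1*(-9/2) = -15 + 9/2 = -21/2 ≈ -10.500)
o(3)*V + z = -1/17*(-21/2) - 14 = 21/34 - 14 = -455/34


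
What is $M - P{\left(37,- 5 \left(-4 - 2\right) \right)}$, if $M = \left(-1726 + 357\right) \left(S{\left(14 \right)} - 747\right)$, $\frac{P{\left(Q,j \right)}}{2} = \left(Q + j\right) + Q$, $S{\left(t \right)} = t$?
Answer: $1003269$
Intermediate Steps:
$P{\left(Q,j \right)} = 2 j + 4 Q$ ($P{\left(Q,j \right)} = 2 \left(\left(Q + j\right) + Q\right) = 2 \left(j + 2 Q\right) = 2 j + 4 Q$)
$M = 1003477$ ($M = \left(-1726 + 357\right) \left(14 - 747\right) = \left(-1369\right) \left(-733\right) = 1003477$)
$M - P{\left(37,- 5 \left(-4 - 2\right) \right)} = 1003477 - \left(2 \left(- 5 \left(-4 - 2\right)\right) + 4 \cdot 37\right) = 1003477 - \left(2 \left(\left(-5\right) \left(-6\right)\right) + 148\right) = 1003477 - \left(2 \cdot 30 + 148\right) = 1003477 - \left(60 + 148\right) = 1003477 - 208 = 1003269$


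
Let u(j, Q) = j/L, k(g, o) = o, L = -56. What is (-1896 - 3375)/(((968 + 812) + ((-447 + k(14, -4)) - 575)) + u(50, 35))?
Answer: -49196/7029 ≈ -6.9990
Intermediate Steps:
u(j, Q) = -j/56 (u(j, Q) = j/(-56) = j*(-1/56) = -j/56)
(-1896 - 3375)/(((968 + 812) + ((-447 + k(14, -4)) - 575)) + u(50, 35)) = (-1896 - 3375)/(((968 + 812) + ((-447 - 4) - 575)) - 1/56*50) = -5271/((1780 + (-451 - 575)) - 25/28) = -5271/((1780 - 1026) - 25/28) = -5271/(754 - 25/28) = -5271/21087/28 = -5271*28/21087 = -49196/7029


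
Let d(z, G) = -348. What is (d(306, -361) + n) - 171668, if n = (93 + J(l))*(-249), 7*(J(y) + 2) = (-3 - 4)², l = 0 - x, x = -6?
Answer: -196418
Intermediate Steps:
l = 6 (l = 0 - 1*(-6) = 0 + 6 = 6)
J(y) = 5 (J(y) = -2 + (-3 - 4)²/7 = -2 + (⅐)*(-7)² = -2 + (⅐)*49 = -2 + 7 = 5)
n = -24402 (n = (93 + 5)*(-249) = 98*(-249) = -24402)
(d(306, -361) + n) - 171668 = (-348 - 24402) - 171668 = -24750 - 171668 = -196418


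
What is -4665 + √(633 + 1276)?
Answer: -4665 + √1909 ≈ -4621.3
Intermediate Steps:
-4665 + √(633 + 1276) = -4665 + √1909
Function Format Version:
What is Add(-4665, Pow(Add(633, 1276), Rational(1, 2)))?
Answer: Add(-4665, Pow(1909, Rational(1, 2))) ≈ -4621.3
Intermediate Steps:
Add(-4665, Pow(Add(633, 1276), Rational(1, 2))) = Add(-4665, Pow(1909, Rational(1, 2)))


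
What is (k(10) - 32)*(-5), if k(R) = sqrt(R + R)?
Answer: 160 - 10*sqrt(5) ≈ 137.64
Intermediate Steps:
k(R) = sqrt(2)*sqrt(R) (k(R) = sqrt(2*R) = sqrt(2)*sqrt(R))
(k(10) - 32)*(-5) = (sqrt(2)*sqrt(10) - 32)*(-5) = (2*sqrt(5) - 32)*(-5) = (-32 + 2*sqrt(5))*(-5) = 160 - 10*sqrt(5)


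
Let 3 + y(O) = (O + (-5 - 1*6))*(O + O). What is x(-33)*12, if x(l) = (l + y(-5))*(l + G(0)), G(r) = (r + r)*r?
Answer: -49104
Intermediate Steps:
G(r) = 2*r² (G(r) = (2*r)*r = 2*r²)
y(O) = -3 + 2*O*(-11 + O) (y(O) = -3 + (O + (-5 - 1*6))*(O + O) = -3 + (O + (-5 - 6))*(2*O) = -3 + (O - 11)*(2*O) = -3 + (-11 + O)*(2*O) = -3 + 2*O*(-11 + O))
x(l) = l*(157 + l) (x(l) = (l + (-3 - 22*(-5) + 2*(-5)²))*(l + 2*0²) = (l + (-3 + 110 + 2*25))*(l + 2*0) = (l + (-3 + 110 + 50))*(l + 0) = (l + 157)*l = (157 + l)*l = l*(157 + l))
x(-33)*12 = -33*(157 - 33)*12 = -33*124*12 = -4092*12 = -49104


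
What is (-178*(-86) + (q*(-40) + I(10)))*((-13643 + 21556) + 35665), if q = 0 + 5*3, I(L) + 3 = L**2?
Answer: 645172290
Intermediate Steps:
I(L) = -3 + L**2
q = 15 (q = 0 + 15 = 15)
(-178*(-86) + (q*(-40) + I(10)))*((-13643 + 21556) + 35665) = (-178*(-86) + (15*(-40) + (-3 + 10**2)))*((-13643 + 21556) + 35665) = (15308 + (-600 + (-3 + 100)))*(7913 + 35665) = (15308 + (-600 + 97))*43578 = (15308 - 503)*43578 = 14805*43578 = 645172290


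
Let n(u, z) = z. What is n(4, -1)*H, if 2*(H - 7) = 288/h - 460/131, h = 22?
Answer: -16989/1441 ≈ -11.790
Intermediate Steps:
H = 16989/1441 (H = 7 + (288/22 - 460/131)/2 = 7 + (288*(1/22) - 460*1/131)/2 = 7 + (144/11 - 460/131)/2 = 7 + (½)*(13804/1441) = 7 + 6902/1441 = 16989/1441 ≈ 11.790)
n(4, -1)*H = -1*16989/1441 = -16989/1441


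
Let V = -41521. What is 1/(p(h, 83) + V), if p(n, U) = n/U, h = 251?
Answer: -83/3445992 ≈ -2.4086e-5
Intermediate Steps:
1/(p(h, 83) + V) = 1/(251/83 - 41521) = 1/(-3445992/83) = -83/3445992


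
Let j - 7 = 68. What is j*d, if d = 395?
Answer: 29625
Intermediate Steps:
j = 75 (j = 7 + 68 = 75)
j*d = 75*395 = 29625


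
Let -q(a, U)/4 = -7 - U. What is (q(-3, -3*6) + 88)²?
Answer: 1936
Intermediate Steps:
q(a, U) = 28 + 4*U (q(a, U) = -4*(-7 - U) = 28 + 4*U)
(q(-3, -3*6) + 88)² = ((28 + 4*(-3*6)) + 88)² = ((28 + 4*(-18)) + 88)² = ((28 - 72) + 88)² = (-44 + 88)² = 44² = 1936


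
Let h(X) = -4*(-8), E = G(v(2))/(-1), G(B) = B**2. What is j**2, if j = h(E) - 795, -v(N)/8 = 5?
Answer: 582169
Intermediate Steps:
v(N) = -40 (v(N) = -8*5 = -40)
E = -1600 (E = (-40)**2/(-1) = 1600*(-1) = -1600)
h(X) = 32
j = -763 (j = 32 - 795 = -763)
j**2 = (-763)**2 = 582169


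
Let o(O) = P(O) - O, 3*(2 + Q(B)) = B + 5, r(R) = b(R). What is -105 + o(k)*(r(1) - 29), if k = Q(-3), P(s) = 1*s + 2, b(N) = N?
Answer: -161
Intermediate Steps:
r(R) = R
P(s) = 2 + s (P(s) = s + 2 = 2 + s)
Q(B) = -1/3 + B/3 (Q(B) = -2 + (B + 5)/3 = -2 + (5 + B)/3 = -2 + (5/3 + B/3) = -1/3 + B/3)
k = -4/3 (k = -1/3 + (1/3)*(-3) = -1/3 - 1 = -4/3 ≈ -1.3333)
o(O) = 2 (o(O) = (2 + O) - O = 2)
-105 + o(k)*(r(1) - 29) = -105 + 2*(1 - 29) = -105 + 2*(-28) = -105 - 56 = -161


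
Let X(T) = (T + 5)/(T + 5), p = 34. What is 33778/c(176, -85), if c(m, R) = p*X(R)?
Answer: 16889/17 ≈ 993.47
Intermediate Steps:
X(T) = 1 (X(T) = (5 + T)/(5 + T) = 1)
c(m, R) = 34 (c(m, R) = 34*1 = 34)
33778/c(176, -85) = 33778/34 = 33778*(1/34) = 16889/17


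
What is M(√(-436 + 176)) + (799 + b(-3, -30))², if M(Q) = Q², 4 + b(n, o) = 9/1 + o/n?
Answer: 662336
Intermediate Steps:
b(n, o) = 5 + o/n (b(n, o) = -4 + (9/1 + o/n) = -4 + (9*1 + o/n) = -4 + (9 + o/n) = 5 + o/n)
M(√(-436 + 176)) + (799 + b(-3, -30))² = (√(-436 + 176))² + (799 + (5 - 30/(-3)))² = (√(-260))² + (799 + (5 - 30*(-⅓)))² = (2*I*√65)² + (799 + (5 + 10))² = -260 + (799 + 15)² = -260 + 814² = -260 + 662596 = 662336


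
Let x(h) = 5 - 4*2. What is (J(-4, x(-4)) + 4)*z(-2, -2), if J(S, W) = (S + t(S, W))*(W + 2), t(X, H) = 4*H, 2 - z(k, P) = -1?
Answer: 60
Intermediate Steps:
z(k, P) = 3 (z(k, P) = 2 - 1*(-1) = 2 + 1 = 3)
x(h) = -3 (x(h) = 5 - 8 = -3)
J(S, W) = (2 + W)*(S + 4*W) (J(S, W) = (S + 4*W)*(W + 2) = (S + 4*W)*(2 + W) = (2 + W)*(S + 4*W))
(J(-4, x(-4)) + 4)*z(-2, -2) = ((2*(-4) + 4*(-3)**2 + 8*(-3) - 4*(-3)) + 4)*3 = ((-8 + 4*9 - 24 + 12) + 4)*3 = ((-8 + 36 - 24 + 12) + 4)*3 = (16 + 4)*3 = 20*3 = 60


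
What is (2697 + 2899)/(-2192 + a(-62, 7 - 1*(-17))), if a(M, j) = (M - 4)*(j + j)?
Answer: -1399/1340 ≈ -1.0440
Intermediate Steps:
a(M, j) = 2*j*(-4 + M) (a(M, j) = (-4 + M)*(2*j) = 2*j*(-4 + M))
(2697 + 2899)/(-2192 + a(-62, 7 - 1*(-17))) = (2697 + 2899)/(-2192 + 2*(7 - 1*(-17))*(-4 - 62)) = 5596/(-2192 + 2*(7 + 17)*(-66)) = 5596/(-2192 + 2*24*(-66)) = 5596/(-2192 - 3168) = 5596/(-5360) = 5596*(-1/5360) = -1399/1340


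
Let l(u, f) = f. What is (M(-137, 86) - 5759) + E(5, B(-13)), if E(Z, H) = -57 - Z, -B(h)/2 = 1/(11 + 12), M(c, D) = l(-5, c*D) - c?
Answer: -17466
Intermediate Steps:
M(c, D) = -c + D*c (M(c, D) = c*D - c = D*c - c = -c + D*c)
B(h) = -2/23 (B(h) = -2/(11 + 12) = -2/23)
(M(-137, 86) - 5759) + E(5, B(-13)) = (-137*(-1 + 86) - 5759) + (-57 - 1*5) = (-137*85 - 5759) + (-57 - 5) = (-11645 - 5759) - 62 = -17404 - 62 = -17466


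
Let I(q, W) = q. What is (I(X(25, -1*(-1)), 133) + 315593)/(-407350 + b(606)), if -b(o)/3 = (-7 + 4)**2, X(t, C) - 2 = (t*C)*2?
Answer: -315645/407377 ≈ -0.77482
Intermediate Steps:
X(t, C) = 2 + 2*C*t (X(t, C) = 2 + (t*C)*2 = 2 + (C*t)*2 = 2 + 2*C*t)
b(o) = -27 (b(o) = -3*(-7 + 4)**2 = -3*(-3)**2 = -3*9 = -27)
(I(X(25, -1*(-1)), 133) + 315593)/(-407350 + b(606)) = ((2 + 2*(-1*(-1))*25) + 315593)/(-407350 - 27) = ((2 + 2*1*25) + 315593)/(-407377) = ((2 + 50) + 315593)*(-1/407377) = (52 + 315593)*(-1/407377) = 315645*(-1/407377) = -315645/407377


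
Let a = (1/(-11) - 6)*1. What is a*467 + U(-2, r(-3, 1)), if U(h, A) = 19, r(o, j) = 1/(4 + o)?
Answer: -31080/11 ≈ -2825.5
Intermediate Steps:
a = -67/11 (a = (-1/11 - 6)*1 = -67/11*1 = -67/11 ≈ -6.0909)
a*467 + U(-2, r(-3, 1)) = -67/11*467 + 19 = -31289/11 + 19 = -31080/11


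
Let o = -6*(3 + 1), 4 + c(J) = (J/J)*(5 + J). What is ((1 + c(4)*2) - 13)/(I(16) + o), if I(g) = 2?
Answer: 1/11 ≈ 0.090909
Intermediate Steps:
c(J) = 1 + J (c(J) = -4 + (J/J)*(5 + J) = -4 + 1*(5 + J) = -4 + (5 + J) = 1 + J)
o = -24 (o = -6*4 = -24)
((1 + c(4)*2) - 13)/(I(16) + o) = ((1 + (1 + 4)*2) - 13)/(2 - 24) = ((1 + 5*2) - 13)/(-22) = ((1 + 10) - 13)*(-1/22) = (11 - 13)*(-1/22) = -2*(-1/22) = 1/11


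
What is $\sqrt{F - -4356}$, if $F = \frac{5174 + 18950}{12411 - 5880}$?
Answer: $\frac{2 \sqrt{46489551990}}{6531} \approx 66.028$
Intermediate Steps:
$F = \frac{24124}{6531} \approx 3.6938$
$\sqrt{F - -4356} = \sqrt{\frac{24124}{6531} - -4356} = \sqrt{\frac{24124}{6531} + 4356} = \sqrt{\frac{28473160}{6531}} = \frac{2 \sqrt{46489551990}}{6531}$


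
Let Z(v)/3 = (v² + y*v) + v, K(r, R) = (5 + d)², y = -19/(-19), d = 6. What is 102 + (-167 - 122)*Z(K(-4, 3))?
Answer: -12903459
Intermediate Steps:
y = 1 (y = -19*(-1/19) = 1)
K(r, R) = 121 (K(r, R) = (5 + 6)² = 11² = 121)
Z(v) = 3*v² + 6*v (Z(v) = 3*((v² + 1*v) + v) = 3*((v² + v) + v) = 3*((v + v²) + v) = 3*(v² + 2*v) = 3*v² + 6*v)
102 + (-167 - 122)*Z(K(-4, 3)) = 102 + (-167 - 122)*(3*121*(2 + 121)) = 102 - 867*121*123 = 102 - 289*44649 = 102 - 12903561 = -12903459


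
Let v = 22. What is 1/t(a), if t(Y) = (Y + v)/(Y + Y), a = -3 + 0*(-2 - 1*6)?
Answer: -6/19 ≈ -0.31579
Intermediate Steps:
a = -3 (a = -3 + 0*(-2 - 6) = -3 + 0*(-8) = -3 + 0 = -3)
t(Y) = (22 + Y)/(2*Y) (t(Y) = (Y + 22)/(Y + Y) = (22 + Y)/((2*Y)) = (22 + Y)*(1/(2*Y)) = (22 + Y)/(2*Y))
1/t(a) = 1/((½)*(22 - 3)/(-3)) = 1/((½)*(-⅓)*19) = 1/(-19/6) = -6/19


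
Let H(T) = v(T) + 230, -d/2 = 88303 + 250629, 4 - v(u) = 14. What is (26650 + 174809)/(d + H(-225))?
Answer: -201459/677644 ≈ -0.29729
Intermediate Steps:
v(u) = -10 (v(u) = 4 - 1*14 = 4 - 14 = -10)
d = -677864 (d = -2*(88303 + 250629) = -2*338932 = -677864)
H(T) = 220 (H(T) = -10 + 230 = 220)
(26650 + 174809)/(d + H(-225)) = (26650 + 174809)/(-677864 + 220) = 201459/(-677644) = 201459*(-1/677644) = -201459/677644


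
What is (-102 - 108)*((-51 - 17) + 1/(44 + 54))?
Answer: 99945/7 ≈ 14278.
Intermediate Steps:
(-102 - 108)*((-51 - 17) + 1/(44 + 54)) = -210*(-68 + 1/98) = -210*(-6663/98) = 99945/7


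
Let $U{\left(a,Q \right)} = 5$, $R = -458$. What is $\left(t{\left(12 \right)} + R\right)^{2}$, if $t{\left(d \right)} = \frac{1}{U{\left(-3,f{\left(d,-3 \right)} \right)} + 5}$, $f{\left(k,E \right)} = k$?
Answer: $\frac{20967241}{100} \approx 2.0967 \cdot 10^{5}$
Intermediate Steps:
$t{\left(d \right)} = \frac{1}{10}$ ($t{\left(d \right)} = \frac{1}{5 + 5} = \frac{1}{10}$)
$\left(t{\left(12 \right)} + R\right)^{2} = \left(\frac{1}{10} - 458\right)^{2} = \left(- \frac{4579}{10}\right)^{2} = \frac{20967241}{100}$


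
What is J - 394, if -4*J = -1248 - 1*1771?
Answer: 1443/4 ≈ 360.75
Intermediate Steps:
J = 3019/4 (J = -(-1248 - 1*1771)/4 = -(-1248 - 1771)/4 = -¼*(-3019) = 3019/4 ≈ 754.75)
J - 394 = 3019/4 - 394 = 1443/4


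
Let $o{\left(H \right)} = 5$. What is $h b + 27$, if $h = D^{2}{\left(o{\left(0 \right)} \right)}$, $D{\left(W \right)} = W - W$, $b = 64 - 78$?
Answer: $27$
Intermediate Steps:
$b = -14$
$D{\left(W \right)} = 0$
$h = 0$ ($h = 0^{2} = 0$)
$h b + 27 = 0 \left(-14\right) + 27 = 0 + 27 = 27$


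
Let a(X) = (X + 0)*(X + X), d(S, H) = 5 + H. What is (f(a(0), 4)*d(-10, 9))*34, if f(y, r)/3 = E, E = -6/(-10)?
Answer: 4284/5 ≈ 856.80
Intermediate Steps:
a(X) = 2*X² (a(X) = X*(2*X) = 2*X²)
E = ⅗ (E = -6*(-⅒) = ⅗ ≈ 0.60000)
f(y, r) = 9/5 (f(y, r) = 3*(⅗) = 9/5)
(f(a(0), 4)*d(-10, 9))*34 = (9*(5 + 9)/5)*34 = ((9/5)*14)*34 = (126/5)*34 = 4284/5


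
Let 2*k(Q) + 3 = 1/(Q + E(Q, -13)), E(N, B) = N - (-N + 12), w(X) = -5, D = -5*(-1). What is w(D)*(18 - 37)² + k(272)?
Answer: -2904851/1608 ≈ -1806.5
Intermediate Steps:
D = 5
E(N, B) = -12 + 2*N (E(N, B) = N - (12 - N) = N + (-12 + N) = -12 + 2*N)
k(Q) = -3/2 + 1/(2*(-12 + 3*Q)) (k(Q) = -3/2 + 1/(2*(Q + (-12 + 2*Q))) = -3/2 + 1/(2*(-12 + 3*Q)))
w(D)*(18 - 37)² + k(272) = -5*(18 - 37)² + (37 - 9*272)/(6*(-4 + 272)) = -5*(-19)² + (⅙)*(37 - 2448)/268 = -5*361 + (⅙)*(1/268)*(-2411) = -1805 - 2411/1608 = -2904851/1608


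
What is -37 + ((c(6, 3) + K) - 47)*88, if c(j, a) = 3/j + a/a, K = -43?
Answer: -7825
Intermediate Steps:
c(j, a) = 1 + 3/j (c(j, a) = 3/j + 1 = 1 + 3/j)
-37 + ((c(6, 3) + K) - 47)*88 = -37 + (((3 + 6)/6 - 43) - 47)*88 = -37 + (((⅙)*9 - 43) - 47)*88 = -37 + ((3/2 - 43) - 47)*88 = -37 + (-83/2 - 47)*88 = -37 - 177/2*88 = -37 - 7788 = -7825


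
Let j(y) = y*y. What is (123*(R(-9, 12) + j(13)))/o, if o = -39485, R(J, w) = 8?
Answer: -21771/39485 ≈ -0.55137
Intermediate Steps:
j(y) = y**2
(123*(R(-9, 12) + j(13)))/o = (123*(8 + 13**2))/(-39485) = (123*(8 + 169))*(-1/39485) = (123*177)*(-1/39485) = 21771*(-1/39485) = -21771/39485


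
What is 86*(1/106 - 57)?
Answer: -259763/53 ≈ -4901.2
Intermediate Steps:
86*(1/106 - 57) = 86*(-6041/106) = -259763/53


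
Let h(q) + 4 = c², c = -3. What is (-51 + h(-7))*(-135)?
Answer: 6210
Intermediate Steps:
h(q) = 5 (h(q) = -4 + (-3)² = -4 + 9 = 5)
(-51 + h(-7))*(-135) = (-51 + 5)*(-135) = -46*(-135) = 6210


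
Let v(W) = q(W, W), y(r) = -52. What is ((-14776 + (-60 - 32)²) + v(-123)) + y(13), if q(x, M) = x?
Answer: -6487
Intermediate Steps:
v(W) = W
((-14776 + (-60 - 32)²) + v(-123)) + y(13) = ((-14776 + (-60 - 32)²) - 123) - 52 = ((-14776 + (-92)²) - 123) - 52 = ((-14776 + 8464) - 123) - 52 = (-6312 - 123) - 52 = -6435 - 52 = -6487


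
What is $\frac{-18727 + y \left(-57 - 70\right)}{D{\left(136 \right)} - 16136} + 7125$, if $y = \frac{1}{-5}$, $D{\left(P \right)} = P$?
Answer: $\frac{142523377}{20000} \approx 7126.2$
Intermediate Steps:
$y = - \frac{1}{5} \approx -0.2$
$\frac{-18727 + y \left(-57 - 70\right)}{D{\left(136 \right)} - 16136} + 7125 = \frac{-18727 - \frac{-57 - 70}{5}}{136 - 16136} + 7125 = \frac{-18727 - - \frac{127}{5}}{-16000} + 7125 = \left(-18727 + \frac{127}{5}\right) \left(- \frac{1}{16000}\right) + 7125 = \left(- \frac{93508}{5}\right) \left(- \frac{1}{16000}\right) + 7125 = \frac{23377}{20000} + 7125 = \frac{142523377}{20000}$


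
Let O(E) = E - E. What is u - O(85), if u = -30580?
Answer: -30580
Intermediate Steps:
O(E) = 0
u - O(85) = -30580 - 1*0 = -30580 + 0 = -30580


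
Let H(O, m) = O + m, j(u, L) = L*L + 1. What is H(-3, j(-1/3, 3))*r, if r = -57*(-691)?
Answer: 275709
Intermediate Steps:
j(u, L) = 1 + L**2 (j(u, L) = L**2 + 1 = 1 + L**2)
r = 39387
H(-3, j(-1/3, 3))*r = (-3 + (1 + 3**2))*39387 = (-3 + (1 + 9))*39387 = (-3 + 10)*39387 = 7*39387 = 275709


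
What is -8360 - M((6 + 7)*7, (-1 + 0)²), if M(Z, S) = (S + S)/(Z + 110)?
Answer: -1680362/201 ≈ -8360.0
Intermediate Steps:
M(Z, S) = 2*S/(110 + Z) (M(Z, S) = (2*S)/(110 + Z) = 2*S/(110 + Z))
-8360 - M((6 + 7)*7, (-1 + 0)²) = -8360 - 2*(-1 + 0)²/(110 + (6 + 7)*7) = -8360 - 2*(-1)²/(110 + 13*7) = -8360 - 2/(110 + 91) = -8360 - 2/201 = -1680362/201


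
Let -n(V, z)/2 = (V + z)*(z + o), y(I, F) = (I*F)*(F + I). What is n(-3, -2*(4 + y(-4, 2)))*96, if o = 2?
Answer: -313728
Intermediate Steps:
y(I, F) = F*I*(F + I) (y(I, F) = (F*I)*(F + I) = F*I*(F + I))
n(V, z) = -2*(2 + z)*(V + z) (n(V, z) = -2*(V + z)*(z + 2) = -2*(V + z)*(2 + z) = -2*(2 + z)*(V + z))
n(-3, -2*(4 + y(-4, 2)))*96 = (-4*(-3) - (-8)*(4 + 2*(-4)*(2 - 4)) - 2*4*(4 + 2*(-4)*(2 - 4))**2 - 2*(-3)*(-2*(4 + 2*(-4)*(2 - 4))))*96 = (12 - (-8)*(4 + 2*(-4)*(-2)) - 2*4*(4 + 2*(-4)*(-2))**2 - 2*(-3)*(-2*(4 + 2*(-4)*(-2))))*96 = (12 - (-8)*(4 + 16) - 2*4*(4 + 16)**2 - 2*(-3)*(-2*(4 + 16)))*96 = (12 - (-8)*20 - 2*(-2*20)**2 - 2*(-3)*(-2*20))*96 = (12 - 4*(-40) - 2*(-40)**2 - 2*(-3)*(-40))*96 = (12 + 160 - 2*1600 - 240)*96 = (12 + 160 - 3200 - 240)*96 = -3268*96 = -313728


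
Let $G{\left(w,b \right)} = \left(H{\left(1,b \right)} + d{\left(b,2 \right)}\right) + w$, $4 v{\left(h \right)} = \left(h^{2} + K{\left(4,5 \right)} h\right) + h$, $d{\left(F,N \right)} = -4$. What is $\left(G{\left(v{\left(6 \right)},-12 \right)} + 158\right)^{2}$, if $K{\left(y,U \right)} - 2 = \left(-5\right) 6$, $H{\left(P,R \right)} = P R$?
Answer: $\frac{48841}{4} \approx 12210.0$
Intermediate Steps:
$K{\left(y,U \right)} = -28$ ($K{\left(y,U \right)} = 2 - 30 = -28$)
$v{\left(h \right)} = - \frac{27 h}{4} + \frac{h^{2}}{4}$ ($v{\left(h \right)} = \frac{\left(h^{2} - 28 h\right) + h}{4} = \frac{h^{2} - 27 h}{4} = - \frac{27 h}{4} + \frac{h^{2}}{4}$)
$G{\left(w,b \right)} = -4 + b + w$ ($G{\left(w,b \right)} = \left(1 b - 4\right) + w = \left(b - 4\right) + w = \left(-4 + b\right) + w = -4 + b + w$)
$\left(G{\left(v{\left(6 \right)},-12 \right)} + 158\right)^{2} = \left(\left(-4 - 12 + \frac{1}{4} \cdot 6 \left(-27 + 6\right)\right) + 158\right)^{2} = \left(\left(-4 - 12 + \frac{1}{4} \cdot 6 \left(-21\right)\right) + 158\right)^{2} = \left(\left(-4 - 12 - \frac{63}{2}\right) + 158\right)^{2} = \left(- \frac{95}{2} + 158\right)^{2} = \left(\frac{221}{2}\right)^{2} = \frac{48841}{4}$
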